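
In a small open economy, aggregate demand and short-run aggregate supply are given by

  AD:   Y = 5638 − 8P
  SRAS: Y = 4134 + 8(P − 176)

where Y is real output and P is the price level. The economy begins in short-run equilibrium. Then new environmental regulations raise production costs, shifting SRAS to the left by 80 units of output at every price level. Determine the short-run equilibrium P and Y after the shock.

This is a negative supply shock: SRAS shifts left.
New SRAS: Y = 2646 + 8P.
Set AD = SRAS: 5638 − 8P = 2646 + 8P, so 2992 = 16P and P = 187.
Y = 5638 − 8·187 = 4142.

P = 187, Y = 4142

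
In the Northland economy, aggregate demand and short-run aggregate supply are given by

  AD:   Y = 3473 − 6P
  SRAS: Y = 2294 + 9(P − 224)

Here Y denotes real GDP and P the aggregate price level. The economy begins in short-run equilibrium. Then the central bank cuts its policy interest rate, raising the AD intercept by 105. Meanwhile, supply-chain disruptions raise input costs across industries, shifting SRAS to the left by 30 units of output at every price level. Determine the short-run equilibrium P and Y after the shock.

After both shocks: AD is Y = 3578 − 6P and SRAS is Y = 248 + 9P.
Setting them equal: 3330 = 15P, so P = 222.
Y = 3578 − 6·222 = 2246.

P = 222, Y = 2246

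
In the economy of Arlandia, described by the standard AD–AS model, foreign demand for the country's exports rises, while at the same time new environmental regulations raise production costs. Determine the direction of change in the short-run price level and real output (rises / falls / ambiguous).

Price level: rises; output: ambiguous

The first event is a positive demand shock: AD shifts right, which by itself pushes P up and Y up.
The second is an adverse supply shock: SRAS shifts left, which by itself pushes P up and Y down.
Both shocks push P up, so P rises. The two shocks push Y in opposite directions, so the effect on Y is ambiguous.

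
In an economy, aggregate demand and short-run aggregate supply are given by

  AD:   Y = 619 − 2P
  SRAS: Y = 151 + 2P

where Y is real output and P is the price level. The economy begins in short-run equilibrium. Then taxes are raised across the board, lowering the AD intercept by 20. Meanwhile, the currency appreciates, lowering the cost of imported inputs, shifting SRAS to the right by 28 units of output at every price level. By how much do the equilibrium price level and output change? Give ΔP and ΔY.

After both shocks: AD is Y = 599 − 2P and SRAS is Y = 179 + 2P.
Setting them equal: 420 = 4P, so P = 105.
Y = 599 − 2·105 = 389.
Initially P = 117, Y = 385, so ΔP = -12 and ΔY = +4.

ΔP = -12, ΔY = +4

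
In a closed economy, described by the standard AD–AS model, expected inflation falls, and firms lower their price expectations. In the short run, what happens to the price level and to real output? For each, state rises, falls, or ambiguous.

Price level: falls; output: rises

This is a favourable supply shock: SRAS shifts right.
Moving along the downward-sloping AD curve, P falls and Y rises.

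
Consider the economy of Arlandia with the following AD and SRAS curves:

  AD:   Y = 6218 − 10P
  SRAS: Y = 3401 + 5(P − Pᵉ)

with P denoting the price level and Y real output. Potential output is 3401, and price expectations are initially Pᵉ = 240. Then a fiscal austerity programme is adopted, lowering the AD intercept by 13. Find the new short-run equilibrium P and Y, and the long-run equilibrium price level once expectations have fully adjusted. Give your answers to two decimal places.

Short run: P = 266.93, Y = 3535.67. Long run: P = 280.40.

AD shifts left: new AD is Y = 6205 − 10P. With Pᵉ = 240, SRAS is Y = 2201 + 5P.
Short run: 6205 − 10P = 2201 + 5P gives 4004 = 15P, so P = 266.93 and Y = 6205 − 10P = 3535.67.
Y = 3535.67 is above potential 3401; expectations adjust and SRAS shifts left until Y = 3401.
Long run: on the new AD curve, 3401 = 6205 − 10P gives P = 280.40.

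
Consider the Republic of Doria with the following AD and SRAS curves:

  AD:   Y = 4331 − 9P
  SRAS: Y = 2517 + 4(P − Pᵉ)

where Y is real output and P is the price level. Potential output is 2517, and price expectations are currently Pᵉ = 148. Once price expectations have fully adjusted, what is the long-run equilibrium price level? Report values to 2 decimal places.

Long-run P = 201.56

Short run: with Pᵉ = 148, SRAS is Y = 1925 + 4P. Setting AD = SRAS gives 2406 = 13P, so P = 185.08 and Y = 4331 − 9P = 2665.31.
Output 2665.31 is above potential 2517, so over time expected prices rise and SRAS shifts left until Y returns to 2517.
Long run: Y = 2517 on the AD curve gives 2517 = 4331 − 9P, so P = 201.56.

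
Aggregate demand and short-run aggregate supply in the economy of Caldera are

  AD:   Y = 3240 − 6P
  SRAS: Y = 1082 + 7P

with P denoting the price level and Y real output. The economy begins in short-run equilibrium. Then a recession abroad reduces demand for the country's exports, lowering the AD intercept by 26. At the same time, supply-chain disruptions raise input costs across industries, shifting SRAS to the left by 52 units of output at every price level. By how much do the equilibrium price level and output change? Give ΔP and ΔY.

ΔP = +2, ΔY = -38

After both shocks: AD is Y = 3214 − 6P and SRAS is Y = 1030 + 7P.
Setting them equal: 2184 = 13P, so P = 168.
Y = 3214 − 6·168 = 2206.
Initially P = 166, Y = 2244, so ΔP = +2 and ΔY = -38.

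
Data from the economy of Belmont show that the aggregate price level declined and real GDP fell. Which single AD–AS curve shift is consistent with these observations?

AD shifted left

P fell and Y fell. An AD shift moves P and Y in the same direction; an SRAS shift moves them in opposite directions.
Here P and Y moved in the same direction, so the AD curve shifted.
Since Y fell, AD shifted left.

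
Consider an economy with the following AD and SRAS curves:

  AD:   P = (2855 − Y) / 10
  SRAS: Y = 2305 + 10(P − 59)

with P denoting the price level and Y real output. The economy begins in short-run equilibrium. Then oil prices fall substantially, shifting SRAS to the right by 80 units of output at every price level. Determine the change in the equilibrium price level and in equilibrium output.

This is a positive supply shock: SRAS shifts right.
New SRAS: Y = 1795 + 10P.
Set AD = SRAS: 2855 − 10P = 1795 + 10P, so 1060 = 20P and P = 53.
Y = 2855 − 10·53 = 2325.
Initially P = 57, Y = 2285, so ΔP = -4 and ΔY = +40.

ΔP = -4, ΔY = +40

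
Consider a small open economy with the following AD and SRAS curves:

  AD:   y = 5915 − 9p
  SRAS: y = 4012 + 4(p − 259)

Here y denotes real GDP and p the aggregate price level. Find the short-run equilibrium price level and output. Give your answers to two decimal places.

Write SRAS as y = 4012 + 4p − 1036 = 2976 + 4p.
Set AD = SRAS: 5915 − 9p = 2976 + 4p, so 2939 = 13p and p = 226.08.
Substituting into AD, y = 5915 − 9p = 3880.31.

p = 226.08, y = 3880.31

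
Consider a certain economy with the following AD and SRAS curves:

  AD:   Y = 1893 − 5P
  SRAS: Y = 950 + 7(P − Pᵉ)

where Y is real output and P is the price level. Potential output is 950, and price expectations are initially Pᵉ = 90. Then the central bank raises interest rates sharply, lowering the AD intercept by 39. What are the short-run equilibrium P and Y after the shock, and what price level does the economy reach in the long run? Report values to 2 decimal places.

AD shifts left: new AD is Y = 1854 − 5P. With Pᵉ = 90, SRAS is Y = 320 + 7P.
Short run: 1854 − 5P = 320 + 7P gives 1534 = 12P, so P = 127.83 and Y = 1854 − 5P = 1214.83.
Y = 1214.83 is above potential 950; expectations adjust and SRAS shifts left until Y = 950.
Long run: on the new AD curve, 950 = 1854 − 5P gives P = 180.80.

Short run: P = 127.83, Y = 1214.83. Long run: P = 180.80.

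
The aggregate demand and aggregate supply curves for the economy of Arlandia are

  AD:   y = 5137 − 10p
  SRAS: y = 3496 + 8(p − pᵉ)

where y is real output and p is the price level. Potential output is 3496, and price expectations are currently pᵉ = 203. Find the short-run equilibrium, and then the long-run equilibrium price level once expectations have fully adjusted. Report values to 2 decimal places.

Short run: with pᵉ = 203, SRAS is y = 1872 + 8p. Setting AD = SRAS gives 3265 = 18p, so p = 181.39 and y = 5137 − 10p = 3323.11.
Output 3323.11 is below potential 3496, so over time expected prices fall and SRAS shifts right until y returns to 3496.
Long run: y = 3496 on the AD curve gives 3496 = 5137 − 10p, so p = 164.10.

Short run: p = 181.39, y = 3323.11. Long run: p = 164.10.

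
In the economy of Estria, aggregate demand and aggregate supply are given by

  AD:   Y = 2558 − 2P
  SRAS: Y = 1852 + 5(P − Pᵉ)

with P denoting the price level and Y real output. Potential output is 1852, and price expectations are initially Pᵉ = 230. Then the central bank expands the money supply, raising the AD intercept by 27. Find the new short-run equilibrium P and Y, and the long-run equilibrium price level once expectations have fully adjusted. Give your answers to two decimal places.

Short run: P = 269.00, Y = 2047.00. Long run: P = 366.50.

AD shifts right: new AD is Y = 2585 − 2P. With Pᵉ = 230, SRAS is Y = 702 + 5P.
Short run: 2585 − 2P = 702 + 5P gives 1883 = 7P, so P = 269.00 and Y = 2585 − 2P = 2047.00.
Y = 2047.00 is above potential 1852; expectations adjust and SRAS shifts left until Y = 1852.
Long run: on the new AD curve, 1852 = 2585 − 2P gives P = 366.50.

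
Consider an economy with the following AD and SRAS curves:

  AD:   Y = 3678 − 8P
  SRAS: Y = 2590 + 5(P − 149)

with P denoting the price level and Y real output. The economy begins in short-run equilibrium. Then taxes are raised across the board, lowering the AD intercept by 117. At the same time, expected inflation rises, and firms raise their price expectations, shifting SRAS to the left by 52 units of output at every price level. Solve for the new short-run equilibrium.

After both shocks: AD is Y = 3561 − 8P and SRAS is Y = 1793 + 5P.
Setting them equal: 1768 = 13P, so P = 136.
Y = 3561 − 8·136 = 2473.

P = 136, Y = 2473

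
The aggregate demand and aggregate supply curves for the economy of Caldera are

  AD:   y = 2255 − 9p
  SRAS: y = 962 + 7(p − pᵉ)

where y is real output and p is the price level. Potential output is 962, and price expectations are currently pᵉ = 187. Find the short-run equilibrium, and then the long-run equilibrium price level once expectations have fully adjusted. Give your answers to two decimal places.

Short run: p = 162.63, y = 791.38. Long run: p = 143.67.

Short run: with pᵉ = 187, SRAS is y = 7p − 347. Setting AD = SRAS gives 2602 = 16p, so p = 162.63 and y = 2255 − 9p = 791.38.
Output 791.38 is below potential 962, so over time expected prices fall and SRAS shifts right until y returns to 962.
Long run: y = 962 on the AD curve gives 962 = 2255 − 9p, so p = 143.67.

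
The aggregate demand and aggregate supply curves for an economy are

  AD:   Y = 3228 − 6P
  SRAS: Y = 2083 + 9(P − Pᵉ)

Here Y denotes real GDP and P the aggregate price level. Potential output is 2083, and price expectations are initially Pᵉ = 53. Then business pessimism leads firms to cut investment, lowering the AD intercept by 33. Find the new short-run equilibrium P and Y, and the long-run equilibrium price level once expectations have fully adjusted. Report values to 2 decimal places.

Short run: P = 105.93, Y = 2559.40. Long run: P = 185.33.

AD shifts left: new AD is Y = 3195 − 6P. With Pᵉ = 53, SRAS is Y = 1606 + 9P.
Short run: 3195 − 6P = 1606 + 9P gives 1589 = 15P, so P = 105.93 and Y = 3195 − 6P = 2559.40.
Y = 2559.40 is above potential 2083; expectations adjust and SRAS shifts left until Y = 2083.
Long run: on the new AD curve, 2083 = 3195 − 6P gives P = 185.33.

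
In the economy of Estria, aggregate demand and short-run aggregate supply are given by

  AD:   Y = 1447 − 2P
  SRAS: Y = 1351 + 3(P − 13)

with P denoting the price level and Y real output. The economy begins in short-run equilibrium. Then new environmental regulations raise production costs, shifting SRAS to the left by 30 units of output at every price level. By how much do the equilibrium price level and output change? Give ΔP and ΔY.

ΔP = +6, ΔY = -12

This is a negative supply shock: SRAS shifts left.
New SRAS: Y = 1282 + 3P.
Set AD = SRAS: 1447 − 2P = 1282 + 3P, so 165 = 5P and P = 33.
Y = 1447 − 2·33 = 1381.
Initially P = 27, Y = 1393, so ΔP = +6 and ΔY = -12.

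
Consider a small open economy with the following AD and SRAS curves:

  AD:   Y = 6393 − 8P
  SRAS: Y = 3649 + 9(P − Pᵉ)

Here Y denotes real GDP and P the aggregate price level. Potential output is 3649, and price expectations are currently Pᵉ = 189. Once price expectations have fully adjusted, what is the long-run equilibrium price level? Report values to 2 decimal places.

Long-run P = 343.00

Short run: with Pᵉ = 189, SRAS is Y = 1948 + 9P. Setting AD = SRAS gives 4445 = 17P, so P = 261.47 and Y = 6393 − 8P = 4301.24.
Output 4301.24 is above potential 3649, so over time expected prices rise and SRAS shifts left until Y returns to 3649.
Long run: Y = 3649 on the AD curve gives 3649 = 6393 − 8P, so P = 343.00.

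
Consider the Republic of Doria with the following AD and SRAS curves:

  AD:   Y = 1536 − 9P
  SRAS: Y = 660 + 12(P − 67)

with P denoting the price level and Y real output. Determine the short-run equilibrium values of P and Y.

Write SRAS as Y = 660 + 12P − 804 = 12P − 144.
Set AD = SRAS: 1536 − 9P = 12P − 144, so 1680 = 21P and P = 80.
Then Y = 1536 − 9·80 = 816.

P = 80, Y = 816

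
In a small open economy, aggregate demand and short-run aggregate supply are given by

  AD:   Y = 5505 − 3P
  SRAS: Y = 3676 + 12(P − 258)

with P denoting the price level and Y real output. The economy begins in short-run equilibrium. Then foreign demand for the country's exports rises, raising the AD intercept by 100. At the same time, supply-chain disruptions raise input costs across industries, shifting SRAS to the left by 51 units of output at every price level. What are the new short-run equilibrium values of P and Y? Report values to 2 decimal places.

P = 338.40, Y = 4589.80

After both shocks: AD is Y = 5605 − 3P and SRAS is Y = 529 + 12P.
Setting them equal: 5076 = 15P, so P = 338.40.
Substituting into AD, Y = 4589.80.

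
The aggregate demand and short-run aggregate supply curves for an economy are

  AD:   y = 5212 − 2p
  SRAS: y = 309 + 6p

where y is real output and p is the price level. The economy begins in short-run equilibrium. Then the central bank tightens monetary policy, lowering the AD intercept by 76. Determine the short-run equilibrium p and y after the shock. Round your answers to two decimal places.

p = 603.38, y = 3929.25

This is a negative demand shock: AD shifts left.
New AD: y = 5136 − 2p.
Set AD = SRAS: 5136 − 2p = 309 + 6p, so 4827 = 8p and p = 603.38.
Substituting into AD, y = 3929.25.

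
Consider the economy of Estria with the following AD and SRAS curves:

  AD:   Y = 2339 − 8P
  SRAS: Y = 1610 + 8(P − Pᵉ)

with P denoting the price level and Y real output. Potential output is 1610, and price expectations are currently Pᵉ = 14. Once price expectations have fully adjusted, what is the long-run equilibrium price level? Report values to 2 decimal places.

Long-run P = 91.13

Short run: with Pᵉ = 14, SRAS is Y = 1498 + 8P. Setting AD = SRAS gives 841 = 16P, so P = 52.56 and Y = 2339 − 8P = 1918.50.
Output 1918.50 is above potential 1610, so over time expected prices rise and SRAS shifts left until Y returns to 1610.
Long run: Y = 1610 on the AD curve gives 1610 = 2339 − 8P, so P = 91.13.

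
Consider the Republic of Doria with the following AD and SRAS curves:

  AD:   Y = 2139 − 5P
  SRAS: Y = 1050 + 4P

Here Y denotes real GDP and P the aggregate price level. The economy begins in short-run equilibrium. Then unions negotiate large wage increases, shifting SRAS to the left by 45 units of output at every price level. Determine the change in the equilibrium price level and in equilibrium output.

ΔP = +5, ΔY = -25

This is a negative supply shock: SRAS shifts left.
New SRAS: Y = 1005 + 4P.
Set AD = SRAS: 2139 − 5P = 1005 + 4P, so 1134 = 9P and P = 126.
Y = 2139 − 5·126 = 1509.
Initially P = 121, Y = 1534, so ΔP = +5 and ΔY = -25.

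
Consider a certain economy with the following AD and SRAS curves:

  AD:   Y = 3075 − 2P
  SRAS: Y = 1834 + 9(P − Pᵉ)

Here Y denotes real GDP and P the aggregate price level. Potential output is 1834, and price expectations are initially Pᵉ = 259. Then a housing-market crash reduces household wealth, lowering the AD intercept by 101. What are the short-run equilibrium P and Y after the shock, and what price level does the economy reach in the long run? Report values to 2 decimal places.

AD shifts left: new AD is Y = 2974 − 2P. With Pᵉ = 259, SRAS is Y = 9P − 497.
Short run: 2974 − 2P = 9P − 497 gives 3471 = 11P, so P = 315.55 and Y = 2974 − 2P = 2342.91.
Y = 2342.91 is above potential 1834; expectations adjust and SRAS shifts left until Y = 1834.
Long run: on the new AD curve, 1834 = 2974 − 2P gives P = 570.00.

Short run: P = 315.55, Y = 2342.91. Long run: P = 570.00.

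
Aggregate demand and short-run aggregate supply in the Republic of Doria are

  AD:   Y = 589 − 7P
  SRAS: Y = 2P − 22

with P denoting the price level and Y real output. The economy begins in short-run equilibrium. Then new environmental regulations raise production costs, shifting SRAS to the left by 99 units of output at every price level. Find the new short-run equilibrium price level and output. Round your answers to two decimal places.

P = 78.89, Y = 36.78

This is a negative supply shock: SRAS shifts left.
New SRAS: Y = 2P − 121.
Set AD = SRAS: 589 − 7P = 2P − 121, so 710 = 9P and P = 78.89.
Substituting into AD, Y = 36.78.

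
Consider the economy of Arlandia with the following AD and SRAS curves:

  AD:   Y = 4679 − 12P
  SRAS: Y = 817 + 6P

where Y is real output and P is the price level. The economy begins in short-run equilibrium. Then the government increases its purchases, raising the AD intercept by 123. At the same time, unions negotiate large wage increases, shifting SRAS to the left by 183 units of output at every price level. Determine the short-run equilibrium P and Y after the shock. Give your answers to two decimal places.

After both shocks: AD is Y = 4802 − 12P and SRAS is Y = 634 + 6P.
Setting them equal: 4168 = 18P, so P = 231.56.
Substituting into AD, Y = 2023.33.

P = 231.56, Y = 2023.33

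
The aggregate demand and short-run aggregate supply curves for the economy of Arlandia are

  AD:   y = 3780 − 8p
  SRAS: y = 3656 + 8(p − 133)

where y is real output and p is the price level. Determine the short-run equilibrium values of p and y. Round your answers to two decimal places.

p = 74.25, y = 3186.00

Write SRAS as y = 3656 + 8p − 1064 = 2592 + 8p.
Set AD = SRAS: 3780 − 8p = 2592 + 8p, so 1188 = 16p and p = 74.25.
Substituting into AD, y = 3780 − 8p = 3186.00.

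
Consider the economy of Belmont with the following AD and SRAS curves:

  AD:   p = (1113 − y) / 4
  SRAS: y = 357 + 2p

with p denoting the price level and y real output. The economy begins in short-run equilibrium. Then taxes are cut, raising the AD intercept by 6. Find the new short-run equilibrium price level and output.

p = 127, y = 611

This is a positive demand shock: AD shifts right.
New AD: y = 1119 − 4p.
Set AD = SRAS: 1119 − 4p = 357 + 2p, so 762 = 6p and p = 127.
y = 1119 − 4·127 = 611.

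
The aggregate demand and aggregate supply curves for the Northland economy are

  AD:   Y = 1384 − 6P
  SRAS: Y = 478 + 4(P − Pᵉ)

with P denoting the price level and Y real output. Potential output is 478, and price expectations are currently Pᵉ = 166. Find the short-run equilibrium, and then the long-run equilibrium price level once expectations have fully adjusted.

Short run: P = 157, Y = 442. Long run: P = 151.

Short run: with Pᵉ = 166, SRAS is Y = 4P − 186. Setting AD = SRAS gives 1570 = 10P, so P = 157 and Y = 1384 − 6·157 = 442.
Output 442 is below potential 478, so over time expected prices fall and SRAS shifts right until Y returns to 478.
Long run: Y = 478 on the AD curve gives 478 = 1384 − 6P, so P = 151.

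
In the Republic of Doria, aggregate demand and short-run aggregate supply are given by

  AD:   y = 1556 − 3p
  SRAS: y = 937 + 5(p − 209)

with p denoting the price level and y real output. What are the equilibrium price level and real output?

p = 208, y = 932

Write SRAS as y = 937 + 5p − 1045 = 5p − 108.
Set AD = SRAS: 1556 − 3p = 5p − 108, so 1664 = 8p and p = 208.
Then y = 1556 − 3·208 = 932.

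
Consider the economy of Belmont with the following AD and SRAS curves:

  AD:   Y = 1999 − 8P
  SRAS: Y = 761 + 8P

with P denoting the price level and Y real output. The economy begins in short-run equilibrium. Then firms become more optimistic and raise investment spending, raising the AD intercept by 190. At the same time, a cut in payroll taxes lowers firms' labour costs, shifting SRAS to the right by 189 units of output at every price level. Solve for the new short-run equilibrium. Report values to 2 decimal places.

After both shocks: AD is Y = 2189 − 8P and SRAS is Y = 950 + 8P.
Setting them equal: 1239 = 16P, so P = 77.44.
Substituting into AD, Y = 1569.50.

P = 77.44, Y = 1569.50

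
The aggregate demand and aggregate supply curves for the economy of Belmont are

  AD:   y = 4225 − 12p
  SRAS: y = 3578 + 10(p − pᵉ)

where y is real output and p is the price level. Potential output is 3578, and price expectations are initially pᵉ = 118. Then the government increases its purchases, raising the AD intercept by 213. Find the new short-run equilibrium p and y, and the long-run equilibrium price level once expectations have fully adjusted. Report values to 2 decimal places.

Short run: p = 92.73, y = 3325.27. Long run: p = 71.67.

AD shifts right: new AD is y = 4438 − 12p. With pᵉ = 118, SRAS is y = 2398 + 10p.
Short run: 4438 − 12p = 2398 + 10p gives 2040 = 22p, so p = 92.73 and y = 4438 − 12p = 3325.27.
y = 3325.27 is below potential 3578; expectations adjust and SRAS shifts right until y = 3578.
Long run: on the new AD curve, 3578 = 4438 − 12p gives p = 71.67.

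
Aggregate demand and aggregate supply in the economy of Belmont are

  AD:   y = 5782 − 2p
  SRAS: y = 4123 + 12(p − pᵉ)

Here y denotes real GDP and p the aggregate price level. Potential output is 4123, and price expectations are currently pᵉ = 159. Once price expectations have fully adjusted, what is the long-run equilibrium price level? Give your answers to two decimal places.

Short run: with pᵉ = 159, SRAS is y = 2215 + 12p. Setting AD = SRAS gives 3567 = 14p, so p = 254.79 and y = 5782 − 2p = 5272.43.
Output 5272.43 is above potential 4123, so over time expected prices rise and SRAS shifts left until y returns to 4123.
Long run: y = 4123 on the AD curve gives 4123 = 5782 − 2p, so p = 829.50.

Long-run p = 829.50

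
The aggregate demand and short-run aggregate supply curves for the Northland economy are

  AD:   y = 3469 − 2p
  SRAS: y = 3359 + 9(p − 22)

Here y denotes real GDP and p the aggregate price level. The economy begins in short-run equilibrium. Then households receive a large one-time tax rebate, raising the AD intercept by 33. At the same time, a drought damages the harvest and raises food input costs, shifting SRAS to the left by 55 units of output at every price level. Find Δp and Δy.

After both shocks: AD is y = 3502 − 2p and SRAS is y = 3106 + 9p.
Setting them equal: 396 = 11p, so p = 36.
y = 3502 − 2·36 = 3430.
Initially p = 28, y = 3413, so Δp = +8 and Δy = +17.

Δp = +8, Δy = +17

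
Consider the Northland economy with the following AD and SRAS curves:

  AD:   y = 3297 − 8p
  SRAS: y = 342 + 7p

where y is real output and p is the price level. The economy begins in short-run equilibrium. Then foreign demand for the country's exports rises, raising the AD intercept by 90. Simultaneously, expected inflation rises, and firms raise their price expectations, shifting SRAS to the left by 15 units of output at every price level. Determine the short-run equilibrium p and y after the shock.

After both shocks: AD is y = 3387 − 8p and SRAS is y = 327 + 7p.
Setting them equal: 3060 = 15p, so p = 204.
y = 3387 − 8·204 = 1755.

p = 204, y = 1755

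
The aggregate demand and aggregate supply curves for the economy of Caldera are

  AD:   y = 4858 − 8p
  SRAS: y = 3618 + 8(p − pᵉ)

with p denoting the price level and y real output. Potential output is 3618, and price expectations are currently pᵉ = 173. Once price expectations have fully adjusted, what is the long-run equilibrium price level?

Long-run p = 155

Short run: with pᵉ = 173, SRAS is y = 2234 + 8p. Setting AD = SRAS gives 2624 = 16p, so p = 164 and y = 4858 − 8·164 = 3546.
Output 3546 is below potential 3618, so over time expected prices fall and SRAS shifts right until y returns to 3618.
Long run: y = 3618 on the AD curve gives 3618 = 4858 − 8p, so p = 155.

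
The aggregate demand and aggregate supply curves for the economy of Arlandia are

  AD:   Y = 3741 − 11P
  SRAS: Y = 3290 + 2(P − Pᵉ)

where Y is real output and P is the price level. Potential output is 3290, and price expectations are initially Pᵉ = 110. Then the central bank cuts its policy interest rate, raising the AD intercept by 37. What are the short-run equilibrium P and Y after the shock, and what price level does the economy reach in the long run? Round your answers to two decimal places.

Short run: P = 54.46, Y = 3178.92. Long run: P = 44.36.

AD shifts right: new AD is Y = 3778 − 11P. With Pᵉ = 110, SRAS is Y = 3070 + 2P.
Short run: 3778 − 11P = 3070 + 2P gives 708 = 13P, so P = 54.46 and Y = 3778 − 11P = 3178.92.
Y = 3178.92 is below potential 3290; expectations adjust and SRAS shifts right until Y = 3290.
Long run: on the new AD curve, 3290 = 3778 − 11P gives P = 44.36.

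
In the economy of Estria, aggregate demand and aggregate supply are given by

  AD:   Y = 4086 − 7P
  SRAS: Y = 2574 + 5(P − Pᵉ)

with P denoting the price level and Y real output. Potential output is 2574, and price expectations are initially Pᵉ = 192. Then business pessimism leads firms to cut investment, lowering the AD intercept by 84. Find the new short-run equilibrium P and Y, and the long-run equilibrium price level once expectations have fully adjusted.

Short run: P = 199, Y = 2609. Long run: P = 204.

AD shifts left: new AD is Y = 4002 − 7P. With Pᵉ = 192, SRAS is Y = 1614 + 5P.
Short run: 4002 − 7P = 1614 + 5P gives 2388 = 12P, so P = 199 and Y = 4002 − 7·199 = 2609.
Y = 2609 is above potential 2574; expectations adjust and SRAS shifts left until Y = 2574.
Long run: on the new AD curve, 2574 = 4002 − 7P gives P = 204.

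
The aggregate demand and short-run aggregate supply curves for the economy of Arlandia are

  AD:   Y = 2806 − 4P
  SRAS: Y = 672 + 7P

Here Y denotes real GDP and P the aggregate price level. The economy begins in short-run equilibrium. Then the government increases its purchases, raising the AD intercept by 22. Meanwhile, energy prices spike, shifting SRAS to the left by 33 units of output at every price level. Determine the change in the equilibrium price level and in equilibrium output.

After both shocks: AD is Y = 2828 − 4P and SRAS is Y = 639 + 7P.
Setting them equal: 2189 = 11P, so P = 199.
Y = 2828 − 4·199 = 2032.
Initially P = 194, Y = 2030, so ΔP = +5 and ΔY = +2.

ΔP = +5, ΔY = +2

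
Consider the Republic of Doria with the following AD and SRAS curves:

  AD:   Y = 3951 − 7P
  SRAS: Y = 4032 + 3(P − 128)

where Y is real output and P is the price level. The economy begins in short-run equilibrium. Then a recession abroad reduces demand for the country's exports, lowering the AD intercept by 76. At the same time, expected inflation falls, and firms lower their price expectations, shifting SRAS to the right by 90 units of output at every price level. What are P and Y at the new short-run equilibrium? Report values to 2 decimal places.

After both shocks: AD is Y = 3875 − 7P and SRAS is Y = 3738 + 3P.
Setting them equal: 137 = 10P, so P = 13.70.
Substituting into AD, Y = 3779.10.

P = 13.70, Y = 3779.10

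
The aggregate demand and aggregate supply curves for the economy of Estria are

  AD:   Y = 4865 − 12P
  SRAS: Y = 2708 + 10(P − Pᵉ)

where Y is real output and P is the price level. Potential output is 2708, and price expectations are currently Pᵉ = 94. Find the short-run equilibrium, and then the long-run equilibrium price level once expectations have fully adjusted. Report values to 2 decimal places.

Short run: with Pᵉ = 94, SRAS is Y = 1768 + 10P. Setting AD = SRAS gives 3097 = 22P, so P = 140.77 and Y = 4865 − 12P = 3175.73.
Output 3175.73 is above potential 2708, so over time expected prices rise and SRAS shifts left until Y returns to 2708.
Long run: Y = 2708 on the AD curve gives 2708 = 4865 − 12P, so P = 179.75.

Short run: P = 140.77, Y = 3175.73. Long run: P = 179.75.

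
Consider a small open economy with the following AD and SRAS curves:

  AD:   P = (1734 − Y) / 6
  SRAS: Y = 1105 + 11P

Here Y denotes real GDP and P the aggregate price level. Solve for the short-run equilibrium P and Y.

P = 37, Y = 1512

Rearrange AD to Y = 1734 − 6P.
Set AD = SRAS: 1734 − 6P = 1105 + 11P, so 629 = 17P and P = 37.
Then Y = 1734 − 6·37 = 1512.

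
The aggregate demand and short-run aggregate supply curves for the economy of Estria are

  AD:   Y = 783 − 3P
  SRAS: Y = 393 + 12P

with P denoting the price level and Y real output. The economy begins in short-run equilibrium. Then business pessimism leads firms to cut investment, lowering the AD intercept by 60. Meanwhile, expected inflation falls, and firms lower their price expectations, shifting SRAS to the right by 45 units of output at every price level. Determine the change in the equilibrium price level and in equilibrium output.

ΔP = -7, ΔY = -39

After both shocks: AD is Y = 723 − 3P and SRAS is Y = 438 + 12P.
Setting them equal: 285 = 15P, so P = 19.
Y = 723 − 3·19 = 666.
Initially P = 26, Y = 705, so ΔP = -7 and ΔY = -39.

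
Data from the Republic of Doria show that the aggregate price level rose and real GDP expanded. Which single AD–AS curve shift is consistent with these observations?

P rose and Y rose. An AD shift moves P and Y in the same direction; an SRAS shift moves them in opposite directions.
Here P and Y moved in the same direction, so the AD curve shifted.
Since Y rose, AD shifted right.

AD shifted right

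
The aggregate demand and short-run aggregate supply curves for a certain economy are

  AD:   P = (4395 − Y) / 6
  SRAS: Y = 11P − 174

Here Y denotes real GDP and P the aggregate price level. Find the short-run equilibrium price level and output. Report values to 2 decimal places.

Rearrange AD to Y = 4395 − 6P.
Set AD = SRAS: 4395 − 6P = 11P − 174, so 4569 = 17P and P = 268.76.
Substituting into AD, Y = 4395 − 6P = 2782.41.

P = 268.76, Y = 2782.41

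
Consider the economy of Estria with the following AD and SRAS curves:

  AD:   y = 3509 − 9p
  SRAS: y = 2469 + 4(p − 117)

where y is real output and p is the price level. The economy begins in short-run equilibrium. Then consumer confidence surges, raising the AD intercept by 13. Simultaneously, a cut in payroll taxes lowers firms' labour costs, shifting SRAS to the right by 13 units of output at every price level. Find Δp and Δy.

After both shocks: AD is y = 3522 − 9p and SRAS is y = 2014 + 4p.
Setting them equal: 1508 = 13p, so p = 116.
y = 3522 − 9·116 = 2478.
Initially p = 116, y = 2465, so Δp = +0 and Δy = +13.

Δp = +0, Δy = +13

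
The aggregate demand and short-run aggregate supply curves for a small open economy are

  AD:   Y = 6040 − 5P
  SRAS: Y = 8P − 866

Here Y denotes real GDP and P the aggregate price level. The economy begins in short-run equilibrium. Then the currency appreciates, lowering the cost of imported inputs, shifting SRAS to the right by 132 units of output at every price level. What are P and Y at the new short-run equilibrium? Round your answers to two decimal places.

P = 521.08, Y = 3434.62

This is a positive supply shock: SRAS shifts right.
New SRAS: Y = 8P − 734.
Set AD = SRAS: 6040 − 5P = 8P − 734, so 6774 = 13P and P = 521.08.
Substituting into AD, Y = 3434.62.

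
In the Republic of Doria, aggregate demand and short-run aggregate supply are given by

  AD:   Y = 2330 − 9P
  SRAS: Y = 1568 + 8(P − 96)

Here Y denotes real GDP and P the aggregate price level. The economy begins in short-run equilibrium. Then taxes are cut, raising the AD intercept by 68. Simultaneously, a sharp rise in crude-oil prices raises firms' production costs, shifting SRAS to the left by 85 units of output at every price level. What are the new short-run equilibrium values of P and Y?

After both shocks: AD is Y = 2398 − 9P and SRAS is Y = 715 + 8P.
Setting them equal: 1683 = 17P, so P = 99.
Y = 2398 − 9·99 = 1507.

P = 99, Y = 1507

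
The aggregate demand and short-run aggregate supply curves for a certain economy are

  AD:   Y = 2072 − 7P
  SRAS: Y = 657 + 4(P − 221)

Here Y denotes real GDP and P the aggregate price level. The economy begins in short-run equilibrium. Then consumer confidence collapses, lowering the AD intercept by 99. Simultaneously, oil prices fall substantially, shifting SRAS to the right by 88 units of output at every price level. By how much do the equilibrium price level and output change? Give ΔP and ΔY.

ΔP = -17, ΔY = +20

After both shocks: AD is Y = 1973 − 7P and SRAS is Y = 4P − 139.
Setting them equal: 2112 = 11P, so P = 192.
Y = 1973 − 7·192 = 629.
Initially P = 209, Y = 609, so ΔP = -17 and ΔY = +20.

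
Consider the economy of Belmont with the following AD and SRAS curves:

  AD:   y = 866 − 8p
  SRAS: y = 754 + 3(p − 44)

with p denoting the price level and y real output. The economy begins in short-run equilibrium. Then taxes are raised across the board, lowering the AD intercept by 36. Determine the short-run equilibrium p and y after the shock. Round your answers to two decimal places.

p = 18.91, y = 678.73

This is a negative demand shock: AD shifts left.
New AD: y = 830 − 8p.
SRAS can be written y = 622 + 3p.
Set AD = SRAS: 830 − 8p = 622 + 3p, so 208 = 11p and p = 18.91.
Substituting into AD, y = 678.73.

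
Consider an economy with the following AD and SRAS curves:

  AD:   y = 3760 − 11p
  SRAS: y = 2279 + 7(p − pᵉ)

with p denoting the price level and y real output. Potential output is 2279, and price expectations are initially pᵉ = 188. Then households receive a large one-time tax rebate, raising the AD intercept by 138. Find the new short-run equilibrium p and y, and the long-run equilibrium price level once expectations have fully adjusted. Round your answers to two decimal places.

Short run: p = 163.06, y = 2104.39. Long run: p = 147.18.

AD shifts right: new AD is y = 3898 − 11p. With pᵉ = 188, SRAS is y = 963 + 7p.
Short run: 3898 − 11p = 963 + 7p gives 2935 = 18p, so p = 163.06 and y = 3898 − 11p = 2104.39.
y = 2104.39 is below potential 2279; expectations adjust and SRAS shifts right until y = 2279.
Long run: on the new AD curve, 2279 = 3898 − 11p gives p = 147.18.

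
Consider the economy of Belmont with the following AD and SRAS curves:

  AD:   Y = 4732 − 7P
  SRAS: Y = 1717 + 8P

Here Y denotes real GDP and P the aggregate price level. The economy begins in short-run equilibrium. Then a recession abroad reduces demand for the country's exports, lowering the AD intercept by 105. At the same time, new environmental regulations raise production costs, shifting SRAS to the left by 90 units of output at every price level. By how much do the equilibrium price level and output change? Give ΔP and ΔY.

ΔP = -1, ΔY = -98

After both shocks: AD is Y = 4627 − 7P and SRAS is Y = 1627 + 8P.
Setting them equal: 3000 = 15P, so P = 200.
Y = 4627 − 7·200 = 3227.
Initially P = 201, Y = 3325, so ΔP = -1 and ΔY = -98.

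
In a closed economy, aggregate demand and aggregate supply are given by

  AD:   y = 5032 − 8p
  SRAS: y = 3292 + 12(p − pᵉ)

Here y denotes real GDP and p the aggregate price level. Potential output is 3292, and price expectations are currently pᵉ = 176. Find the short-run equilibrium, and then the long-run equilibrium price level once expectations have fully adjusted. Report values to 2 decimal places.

Short run: with pᵉ = 176, SRAS is y = 1180 + 12p. Setting AD = SRAS gives 3852 = 20p, so p = 192.60 and y = 5032 − 8p = 3491.20.
Output 3491.20 is above potential 3292, so over time expected prices rise and SRAS shifts left until y returns to 3292.
Long run: y = 3292 on the AD curve gives 3292 = 5032 − 8p, so p = 217.50.

Short run: p = 192.60, y = 3491.20. Long run: p = 217.50.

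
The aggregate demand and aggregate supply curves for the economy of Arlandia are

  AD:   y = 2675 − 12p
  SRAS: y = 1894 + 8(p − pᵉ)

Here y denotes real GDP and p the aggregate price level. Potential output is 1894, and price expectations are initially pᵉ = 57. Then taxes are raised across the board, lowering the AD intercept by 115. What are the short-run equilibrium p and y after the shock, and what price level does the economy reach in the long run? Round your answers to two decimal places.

Short run: p = 56.10, y = 1886.80. Long run: p = 55.50.

AD shifts left: new AD is y = 2560 − 12p. With pᵉ = 57, SRAS is y = 1438 + 8p.
Short run: 2560 − 12p = 1438 + 8p gives 1122 = 20p, so p = 56.10 and y = 2560 − 12p = 1886.80.
y = 1886.80 is below potential 1894; expectations adjust and SRAS shifts right until y = 1894.
Long run: on the new AD curve, 1894 = 2560 − 12p gives p = 55.50.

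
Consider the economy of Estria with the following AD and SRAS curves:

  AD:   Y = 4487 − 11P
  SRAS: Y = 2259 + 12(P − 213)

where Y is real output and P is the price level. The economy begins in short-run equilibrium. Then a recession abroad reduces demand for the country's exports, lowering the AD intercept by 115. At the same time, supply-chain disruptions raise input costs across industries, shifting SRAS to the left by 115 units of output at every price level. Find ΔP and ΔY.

ΔP = +0, ΔY = -115

After both shocks: AD is Y = 4372 − 11P and SRAS is Y = 12P − 412.
Setting them equal: 4784 = 23P, so P = 208.
Y = 4372 − 11·208 = 2084.
Initially P = 208, Y = 2199, so ΔP = +0 and ΔY = -115.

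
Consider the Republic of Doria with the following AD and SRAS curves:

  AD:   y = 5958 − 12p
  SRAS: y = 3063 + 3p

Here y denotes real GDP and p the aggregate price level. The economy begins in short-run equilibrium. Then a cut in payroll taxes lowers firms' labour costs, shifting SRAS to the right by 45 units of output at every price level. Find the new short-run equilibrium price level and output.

This is a positive supply shock: SRAS shifts right.
New SRAS: y = 3108 + 3p.
Set AD = SRAS: 5958 − 12p = 3108 + 3p, so 2850 = 15p and p = 190.
y = 5958 − 12·190 = 3678.

p = 190, y = 3678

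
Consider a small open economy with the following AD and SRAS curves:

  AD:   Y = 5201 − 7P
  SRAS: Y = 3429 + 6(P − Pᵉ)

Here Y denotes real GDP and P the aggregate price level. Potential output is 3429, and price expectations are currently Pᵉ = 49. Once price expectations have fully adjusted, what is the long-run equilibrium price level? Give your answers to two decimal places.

Short run: with Pᵉ = 49, SRAS is Y = 3135 + 6P. Setting AD = SRAS gives 2066 = 13P, so P = 158.92 and Y = 5201 − 7P = 4088.54.
Output 4088.54 is above potential 3429, so over time expected prices rise and SRAS shifts left until Y returns to 3429.
Long run: Y = 3429 on the AD curve gives 3429 = 5201 − 7P, so P = 253.14.

Long-run P = 253.14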